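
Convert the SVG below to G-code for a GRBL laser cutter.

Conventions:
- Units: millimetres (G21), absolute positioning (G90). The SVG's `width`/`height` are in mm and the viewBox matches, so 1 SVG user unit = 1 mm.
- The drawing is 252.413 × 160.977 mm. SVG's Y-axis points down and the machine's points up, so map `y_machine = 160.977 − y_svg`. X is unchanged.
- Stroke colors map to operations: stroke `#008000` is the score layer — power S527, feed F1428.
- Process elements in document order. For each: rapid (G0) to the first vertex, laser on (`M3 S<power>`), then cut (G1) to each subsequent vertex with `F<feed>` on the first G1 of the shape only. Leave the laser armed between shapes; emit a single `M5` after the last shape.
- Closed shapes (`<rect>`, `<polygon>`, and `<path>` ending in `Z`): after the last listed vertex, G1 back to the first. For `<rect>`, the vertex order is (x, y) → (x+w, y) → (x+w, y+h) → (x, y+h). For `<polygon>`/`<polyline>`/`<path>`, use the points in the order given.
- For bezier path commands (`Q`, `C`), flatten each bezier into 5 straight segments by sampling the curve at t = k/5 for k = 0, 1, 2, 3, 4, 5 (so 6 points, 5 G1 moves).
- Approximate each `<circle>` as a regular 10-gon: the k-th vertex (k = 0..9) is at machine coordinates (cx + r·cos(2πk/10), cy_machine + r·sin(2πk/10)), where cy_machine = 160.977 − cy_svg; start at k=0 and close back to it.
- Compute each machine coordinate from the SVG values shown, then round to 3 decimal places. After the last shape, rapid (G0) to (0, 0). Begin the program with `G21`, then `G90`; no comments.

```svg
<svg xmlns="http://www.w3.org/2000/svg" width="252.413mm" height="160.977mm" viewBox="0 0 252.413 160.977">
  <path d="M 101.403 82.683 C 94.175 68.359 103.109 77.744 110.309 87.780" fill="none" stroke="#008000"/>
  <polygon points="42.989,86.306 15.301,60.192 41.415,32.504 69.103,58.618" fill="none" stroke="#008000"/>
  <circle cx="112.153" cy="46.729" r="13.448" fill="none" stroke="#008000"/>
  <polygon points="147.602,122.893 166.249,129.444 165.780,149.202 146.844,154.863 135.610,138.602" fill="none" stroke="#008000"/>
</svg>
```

1 u = 1 mm; y_m = 160.977 − y.

[1] `<path>` cubic bezier, #008000→score S527 F1428: (101.403,78.294) → (98.862,84.228) → (99.342,85.578) → (101.982,83.452) → (105.924,78.956) → (110.309,73.197)

[2] `<polygon>` regular polygon, #008000→score S527 F1428: (42.989,74.671) → (15.301,100.785) → (41.415,128.473) → (69.103,102.359) → (42.989,74.671) (closed)

[3] `<circle>` circle, #008000→score S527 F1428: (125.601,114.248) → (123.033,122.153) → (116.309,127.038) → (107.997,127.038) → (101.273,122.153) → (98.705,114.248) → (101.273,106.343) → (107.997,101.458) → (116.309,101.458) → (123.033,106.343) → (125.601,114.248) (closed)

[4] `<polygon>` regular polygon, #008000→score S527 F1428: (147.602,38.084) → (166.249,31.533) → (165.780,11.775) → (146.844,6.114) → (135.610,22.375) → (147.602,38.084) (closed)

G21
G90
G0 X101.403 Y78.294
M3 S527
G1 X98.862 Y84.228 F1428
G1 X99.342 Y85.578
G1 X101.982 Y83.452
G1 X105.924 Y78.956
G1 X110.309 Y73.197
G0 X42.989 Y74.671
M3 S527
G1 X15.301 Y100.785 F1428
G1 X41.415 Y128.473
G1 X69.103 Y102.359
G1 X42.989 Y74.671
G0 X125.601 Y114.248
M3 S527
G1 X123.033 Y122.153 F1428
G1 X116.309 Y127.038
G1 X107.997 Y127.038
G1 X101.273 Y122.153
G1 X98.705 Y114.248
G1 X101.273 Y106.343
G1 X107.997 Y101.458
G1 X116.309 Y101.458
G1 X123.033 Y106.343
G1 X125.601 Y114.248
G0 X147.602 Y38.084
M3 S527
G1 X166.249 Y31.533 F1428
G1 X165.780 Y11.775
G1 X146.844 Y6.114
G1 X135.610 Y22.375
G1 X147.602 Y38.084
M5
G0 X0.000 Y0.000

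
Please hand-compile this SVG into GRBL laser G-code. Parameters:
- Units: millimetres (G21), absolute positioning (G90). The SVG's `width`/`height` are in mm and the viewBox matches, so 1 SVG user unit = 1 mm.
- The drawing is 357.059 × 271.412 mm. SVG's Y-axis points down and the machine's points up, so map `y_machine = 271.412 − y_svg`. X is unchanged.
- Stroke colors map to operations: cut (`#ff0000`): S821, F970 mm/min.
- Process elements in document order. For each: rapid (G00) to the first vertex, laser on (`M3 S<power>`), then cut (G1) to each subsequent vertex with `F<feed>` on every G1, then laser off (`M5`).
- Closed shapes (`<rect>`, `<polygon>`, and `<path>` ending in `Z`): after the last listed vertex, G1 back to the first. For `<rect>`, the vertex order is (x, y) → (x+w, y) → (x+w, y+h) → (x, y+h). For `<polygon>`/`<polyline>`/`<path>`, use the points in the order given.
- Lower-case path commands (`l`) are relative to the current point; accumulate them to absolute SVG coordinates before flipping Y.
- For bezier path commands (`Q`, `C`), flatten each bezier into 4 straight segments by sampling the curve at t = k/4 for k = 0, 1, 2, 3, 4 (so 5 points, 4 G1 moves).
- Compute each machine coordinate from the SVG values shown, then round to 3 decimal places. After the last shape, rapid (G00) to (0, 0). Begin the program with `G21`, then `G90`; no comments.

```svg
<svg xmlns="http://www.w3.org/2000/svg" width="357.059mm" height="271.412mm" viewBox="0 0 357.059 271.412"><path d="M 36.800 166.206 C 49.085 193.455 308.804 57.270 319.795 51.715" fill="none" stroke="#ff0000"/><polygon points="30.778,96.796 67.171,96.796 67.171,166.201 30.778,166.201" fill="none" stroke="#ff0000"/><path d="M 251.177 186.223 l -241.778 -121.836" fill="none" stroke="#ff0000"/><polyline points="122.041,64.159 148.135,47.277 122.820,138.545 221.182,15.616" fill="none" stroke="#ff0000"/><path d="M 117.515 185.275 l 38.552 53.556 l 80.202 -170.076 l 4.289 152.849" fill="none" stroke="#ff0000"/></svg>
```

G21
G90
G00 X36.800 Y105.206
M3 S821
G1 X84.655 Y110.818 F970
G1 X178.783 Y150.150 F970
G1 X272.668 Y195.632 F970
G1 X319.795 Y219.697 F970
M5
G00 X30.778 Y174.616
M3 S821
G1 X67.171 Y174.616 F970
G1 X67.171 Y105.211 F970
G1 X30.778 Y105.211 F970
G1 X30.778 Y174.616 F970
M5
G00 X251.177 Y85.189
M3 S821
G1 X9.399 Y207.025 F970
M5
G00 X122.041 Y207.253
M3 S821
G1 X148.135 Y224.135 F970
G1 X122.820 Y132.867 F970
G1 X221.182 Y255.796 F970
M5
G00 X117.515 Y86.137
M3 S821
G1 X156.067 Y32.581 F970
G1 X236.269 Y202.657 F970
G1 X240.558 Y49.808 F970
M5
G00 X0.000 Y0.000

Since the viewBox matches the mm dimensions, user units are millimetres directly. The only transform is the Y-flip y_m = 271.412 − y_svg.

Shape 1 is a cubic bezier drawn with `<path>`. Its stroke #ff0000 means cut at S821, F970. After flipping Y the toolpath is (36.800,105.206) → (84.655,110.818) → (178.783,150.150) → (272.668,195.632) → (319.795,219.697).

Shape 2 is a rectangle drawn with `<polygon>`. Its stroke #ff0000 means cut at S821, F970. After flipping Y the toolpath is (30.778,174.616) → (67.171,174.616) → (67.171,105.211) → (30.778,105.211) → (30.778,174.616), returning to the start.

Shape 3 is a line segment drawn with `<path>`. Its stroke #ff0000 means cut at S821, F970. After flipping Y the toolpath is (251.177,85.189) → (9.399,207.025).

Shape 4 is a open polyline drawn with `<polyline>`. Its stroke #ff0000 means cut at S821, F970. After flipping Y the toolpath is (122.041,207.253) → (148.135,224.135) → (122.820,132.867) → (221.182,255.796).

Shape 5 is a open polyline drawn with `<path>`. Its stroke #ff0000 means cut at S821, F970. After flipping Y the toolpath is (117.515,86.137) → (156.067,32.581) → (236.269,202.657) → (240.558,49.808).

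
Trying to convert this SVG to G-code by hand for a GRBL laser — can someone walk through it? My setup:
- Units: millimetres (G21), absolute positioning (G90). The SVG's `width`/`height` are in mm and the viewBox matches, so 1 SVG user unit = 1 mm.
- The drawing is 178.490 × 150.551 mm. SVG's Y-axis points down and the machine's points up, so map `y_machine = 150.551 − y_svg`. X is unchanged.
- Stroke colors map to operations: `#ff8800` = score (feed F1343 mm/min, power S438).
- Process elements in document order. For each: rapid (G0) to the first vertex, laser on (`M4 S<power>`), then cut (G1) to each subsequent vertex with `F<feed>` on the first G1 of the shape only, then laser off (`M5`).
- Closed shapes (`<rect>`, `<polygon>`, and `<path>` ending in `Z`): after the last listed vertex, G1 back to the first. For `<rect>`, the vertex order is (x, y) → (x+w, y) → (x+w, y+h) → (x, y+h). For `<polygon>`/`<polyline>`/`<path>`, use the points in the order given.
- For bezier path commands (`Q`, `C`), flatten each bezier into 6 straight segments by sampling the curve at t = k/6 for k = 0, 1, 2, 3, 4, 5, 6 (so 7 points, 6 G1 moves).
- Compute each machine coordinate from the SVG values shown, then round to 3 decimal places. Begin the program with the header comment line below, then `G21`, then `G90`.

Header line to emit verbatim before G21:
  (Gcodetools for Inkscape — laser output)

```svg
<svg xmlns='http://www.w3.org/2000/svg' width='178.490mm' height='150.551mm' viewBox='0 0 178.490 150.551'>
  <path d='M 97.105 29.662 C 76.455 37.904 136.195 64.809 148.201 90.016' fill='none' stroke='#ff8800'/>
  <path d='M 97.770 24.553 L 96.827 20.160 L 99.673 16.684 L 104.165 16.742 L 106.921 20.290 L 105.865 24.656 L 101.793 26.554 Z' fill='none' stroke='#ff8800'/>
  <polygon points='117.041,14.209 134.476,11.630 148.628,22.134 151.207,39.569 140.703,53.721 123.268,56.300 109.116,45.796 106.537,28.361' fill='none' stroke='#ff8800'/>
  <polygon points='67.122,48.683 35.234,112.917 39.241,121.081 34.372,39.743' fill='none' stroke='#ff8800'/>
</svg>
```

Since the viewBox matches the mm dimensions, user units are millimetres directly. The only transform is the Y-flip y_m = 150.551 − y_svg.

Shape 1 is a cubic bezier drawn with `<path>`. Its stroke #ff8800 means score at S438, F1343. After flipping Y the toolpath is (97.105,120.889) → (92.886,115.307) → (98.506,107.180) → (110.407,97.074) → (125.029,85.554) → (138.813,73.186) → (148.201,60.535).

Shape 2 is a regular polygon drawn with `<path>`. Its stroke #ff8800 means score at S438, F1343. After flipping Y the toolpath is (97.770,125.998) → (96.827,130.391) → (99.673,133.867) → (104.165,133.809) → (106.921,130.261) → (105.865,125.895) → (101.793,123.997) → (97.770,125.998), returning to the start.

Shape 3 is a regular polygon drawn with `<polygon>`. Its stroke #ff8800 means score at S438, F1343. After flipping Y the toolpath is (117.041,136.342) → (134.476,138.921) → (148.628,128.417) → (151.207,110.982) → (140.703,96.830) → (123.268,94.251) → (109.116,104.755) → (106.537,122.190) → (117.041,136.342), returning to the start.

Shape 4 is a closed polygon drawn with `<polygon>`. Its stroke #ff8800 means score at S438, F1343. After flipping Y the toolpath is (67.122,101.868) → (35.234,37.634) → (39.241,29.470) → (34.372,110.808) → (67.122,101.868), returning to the start.

(Gcodetools for Inkscape — laser output)
G21
G90
G0 X97.105 Y120.889
M4 S438
G1 X92.886 Y115.307 F1343
G1 X98.506 Y107.180
G1 X110.407 Y97.074
G1 X125.029 Y85.554
G1 X138.813 Y73.186
G1 X148.201 Y60.535
M5
G0 X97.770 Y125.998
M4 S438
G1 X96.827 Y130.391 F1343
G1 X99.673 Y133.867
G1 X104.165 Y133.809
G1 X106.921 Y130.261
G1 X105.865 Y125.895
G1 X101.793 Y123.997
G1 X97.770 Y125.998
M5
G0 X117.041 Y136.342
M4 S438
G1 X134.476 Y138.921 F1343
G1 X148.628 Y128.417
G1 X151.207 Y110.982
G1 X140.703 Y96.830
G1 X123.268 Y94.251
G1 X109.116 Y104.755
G1 X106.537 Y122.190
G1 X117.041 Y136.342
M5
G0 X67.122 Y101.868
M4 S438
G1 X35.234 Y37.634 F1343
G1 X39.241 Y29.470
G1 X34.372 Y110.808
G1 X67.122 Y101.868
M5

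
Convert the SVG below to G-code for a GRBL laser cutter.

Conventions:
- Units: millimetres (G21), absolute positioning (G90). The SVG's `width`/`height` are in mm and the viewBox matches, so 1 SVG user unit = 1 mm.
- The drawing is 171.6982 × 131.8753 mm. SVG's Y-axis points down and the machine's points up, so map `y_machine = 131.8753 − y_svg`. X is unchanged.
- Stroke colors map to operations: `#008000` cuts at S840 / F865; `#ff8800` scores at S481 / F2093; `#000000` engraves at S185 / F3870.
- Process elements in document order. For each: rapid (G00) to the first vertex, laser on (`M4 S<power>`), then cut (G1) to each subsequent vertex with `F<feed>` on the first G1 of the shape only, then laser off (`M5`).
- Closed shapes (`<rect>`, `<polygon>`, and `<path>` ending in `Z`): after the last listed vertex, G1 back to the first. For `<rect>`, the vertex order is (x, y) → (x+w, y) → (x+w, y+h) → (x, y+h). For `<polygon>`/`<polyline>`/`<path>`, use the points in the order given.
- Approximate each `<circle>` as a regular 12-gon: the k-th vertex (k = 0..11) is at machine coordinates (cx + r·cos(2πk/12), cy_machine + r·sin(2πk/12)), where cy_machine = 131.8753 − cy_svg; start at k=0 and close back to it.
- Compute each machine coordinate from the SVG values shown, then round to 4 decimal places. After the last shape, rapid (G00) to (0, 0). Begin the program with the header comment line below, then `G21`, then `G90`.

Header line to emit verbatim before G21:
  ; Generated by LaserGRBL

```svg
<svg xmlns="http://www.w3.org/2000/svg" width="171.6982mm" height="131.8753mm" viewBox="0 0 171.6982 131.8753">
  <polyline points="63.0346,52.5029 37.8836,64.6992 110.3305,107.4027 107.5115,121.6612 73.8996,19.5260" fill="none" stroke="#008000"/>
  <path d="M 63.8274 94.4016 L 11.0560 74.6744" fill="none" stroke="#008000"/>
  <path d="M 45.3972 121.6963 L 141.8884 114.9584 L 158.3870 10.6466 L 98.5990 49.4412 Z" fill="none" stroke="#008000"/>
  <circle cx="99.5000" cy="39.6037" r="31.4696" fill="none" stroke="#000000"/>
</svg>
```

; Generated by LaserGRBL
G21
G90
G00 X63.0346 Y79.3724
M4 S840
G1 X37.8836 Y67.1761 F865
G1 X110.3305 Y24.4726
G1 X107.5115 Y10.2141
G1 X73.8996 Y112.3493
M5
G00 X63.8274 Y37.4737
M4 S840
G1 X11.0560 Y57.2009 F865
M5
G00 X45.3972 Y10.1790
M4 S840
G1 X141.8884 Y16.9169 F865
G1 X158.3870 Y121.2287
G1 X98.5990 Y82.4341
G1 X45.3972 Y10.1790
M5
G00 X130.9696 Y92.2716
M4 S185
G1 X126.7535 Y108.0064 F3870
G1 X115.2348 Y119.5251
G1 X99.5000 Y123.7412
G1 X83.7652 Y119.5251
G1 X72.2465 Y108.0064
G1 X68.0304 Y92.2716
G1 X72.2465 Y76.5368
G1 X83.7652 Y65.0181
G1 X99.5000 Y60.8020
G1 X115.2348 Y65.0181
G1 X126.7535 Y76.5368
G1 X130.9696 Y92.2716
M5
G00 X0.0000 Y0.0000

1 u = 1 mm; y_m = 131.8753 − y.

[1] `<polyline>` open polyline, #008000→cut S840 F865: (63.0346,79.3724) → (37.8836,67.1761) → (110.3305,24.4726) → (107.5115,10.2141) → (73.8996,112.3493)

[2] `<path>` line segment, #008000→cut S840 F865: (63.8274,37.4737) → (11.0560,57.2009)

[3] `<path>` closed polygon, #008000→cut S840 F865: (45.3972,10.1790) → (141.8884,16.9169) → (158.3870,121.2287) → (98.5990,82.4341) → (45.3972,10.1790) (closed)

[4] `<circle>` circle, #000000→engrave S185 F3870: (130.9696,92.2716) → (126.7535,108.0064) → (115.2348,119.5251) → (99.5000,123.7412) → (83.7652,119.5251) → (72.2465,108.0064) → (68.0304,92.2716) → (72.2465,76.5368) → (83.7652,65.0181) → (99.5000,60.8020) → (115.2348,65.0181) → (126.7535,76.5368) → (130.9696,92.2716) (closed)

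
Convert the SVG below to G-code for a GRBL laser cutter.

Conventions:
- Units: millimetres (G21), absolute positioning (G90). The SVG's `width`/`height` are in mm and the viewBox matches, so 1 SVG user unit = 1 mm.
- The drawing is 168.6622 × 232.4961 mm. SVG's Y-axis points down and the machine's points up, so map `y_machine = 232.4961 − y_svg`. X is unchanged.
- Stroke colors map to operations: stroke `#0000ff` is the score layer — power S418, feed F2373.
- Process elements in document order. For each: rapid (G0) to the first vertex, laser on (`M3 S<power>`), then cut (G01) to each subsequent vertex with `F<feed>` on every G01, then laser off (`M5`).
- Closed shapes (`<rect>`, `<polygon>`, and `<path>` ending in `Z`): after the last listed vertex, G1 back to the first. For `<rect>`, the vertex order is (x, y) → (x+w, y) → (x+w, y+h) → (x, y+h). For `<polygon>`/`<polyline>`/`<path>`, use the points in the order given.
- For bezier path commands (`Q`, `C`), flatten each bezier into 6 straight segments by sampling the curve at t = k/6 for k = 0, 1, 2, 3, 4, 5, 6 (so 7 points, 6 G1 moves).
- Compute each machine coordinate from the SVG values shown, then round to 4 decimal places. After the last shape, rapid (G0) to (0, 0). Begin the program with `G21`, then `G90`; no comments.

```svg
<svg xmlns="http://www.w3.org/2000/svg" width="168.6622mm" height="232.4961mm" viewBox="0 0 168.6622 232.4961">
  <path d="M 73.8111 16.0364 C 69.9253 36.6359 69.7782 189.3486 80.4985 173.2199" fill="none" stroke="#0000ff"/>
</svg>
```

G21
G90
G0 X73.8111 Y216.4597
M3 S418
G01 X72.2128 Y196.5438 F2373
G01 X71.4356 Y162.9689 F2373
G01 X71.6775 Y124.0949 F2373
G01 X73.1366 Y88.2815 F2373
G01 X76.0110 Y63.8887 F2373
G01 X80.4985 Y59.2762 F2373
M5
G0 X0.0000 Y0.0000

Since the viewBox matches the mm dimensions, user units are millimetres directly. The only transform is the Y-flip y_m = 232.4961 − y_svg.

Shape 1 is a cubic bezier drawn with `<path>`. Its stroke #0000ff means score at S418, F2373. After flipping Y the toolpath is (73.8111,216.4597) → (72.2128,196.5438) → (71.4356,162.9689) → (71.6775,124.0949) → (73.1366,88.2815) → (76.0110,63.8887) → (80.4985,59.2762).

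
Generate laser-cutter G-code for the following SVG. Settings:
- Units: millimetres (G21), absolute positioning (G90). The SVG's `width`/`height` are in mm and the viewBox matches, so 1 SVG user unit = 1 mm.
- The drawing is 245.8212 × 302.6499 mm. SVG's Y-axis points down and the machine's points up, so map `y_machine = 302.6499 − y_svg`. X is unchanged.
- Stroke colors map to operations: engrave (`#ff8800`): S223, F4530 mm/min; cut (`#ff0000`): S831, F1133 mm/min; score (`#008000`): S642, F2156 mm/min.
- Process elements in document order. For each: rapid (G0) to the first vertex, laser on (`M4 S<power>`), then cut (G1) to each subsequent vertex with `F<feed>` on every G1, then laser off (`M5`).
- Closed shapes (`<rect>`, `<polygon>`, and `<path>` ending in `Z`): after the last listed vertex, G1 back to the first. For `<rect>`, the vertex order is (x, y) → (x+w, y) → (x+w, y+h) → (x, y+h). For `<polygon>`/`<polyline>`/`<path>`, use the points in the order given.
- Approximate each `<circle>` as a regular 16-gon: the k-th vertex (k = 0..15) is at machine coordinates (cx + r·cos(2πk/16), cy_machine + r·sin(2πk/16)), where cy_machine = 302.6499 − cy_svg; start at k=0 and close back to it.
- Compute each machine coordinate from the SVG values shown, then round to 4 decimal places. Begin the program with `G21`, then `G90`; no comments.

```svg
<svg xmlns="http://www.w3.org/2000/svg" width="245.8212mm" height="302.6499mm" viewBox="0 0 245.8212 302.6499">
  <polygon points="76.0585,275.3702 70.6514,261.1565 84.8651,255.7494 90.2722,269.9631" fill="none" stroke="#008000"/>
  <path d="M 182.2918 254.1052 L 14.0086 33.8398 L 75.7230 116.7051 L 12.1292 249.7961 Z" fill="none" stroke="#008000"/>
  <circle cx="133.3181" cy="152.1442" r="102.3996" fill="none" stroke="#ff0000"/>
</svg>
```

G21
G90
G0 X76.0585 Y27.2797
M4 S642
G1 X70.6514 Y41.4934 F2156
G1 X84.8651 Y46.9005 F2156
G1 X90.2722 Y32.6868 F2156
G1 X76.0585 Y27.2797 F2156
M5
G0 X182.2918 Y48.5447
M4 S642
G1 X14.0086 Y268.8101 F2156
G1 X75.7230 Y185.9448 F2156
G1 X12.1292 Y52.8538 F2156
G1 X182.2918 Y48.5447 F2156
M5
G0 X235.7177 Y150.5057
M4 S831
G1 X227.9230 Y189.6923 F1133
G1 X205.7256 Y222.9132 F1133
G1 X172.5047 Y245.1106 F1133
G1 X133.3181 Y252.9053 F1133
G1 X94.1315 Y245.1106 F1133
G1 X60.9106 Y222.9132 F1133
G1 X38.7132 Y189.6923 F1133
G1 X30.9185 Y150.5057 F1133
G1 X38.7132 Y111.3191 F1133
G1 X60.9106 Y78.0982 F1133
G1 X94.1315 Y55.9008 F1133
G1 X133.3181 Y48.1061 F1133
G1 X172.5047 Y55.9008 F1133
G1 X205.7256 Y78.0982 F1133
G1 X227.9230 Y111.3191 F1133
G1 X235.7177 Y150.5057 F1133
M5

viewBox `0 0 245.8212 302.6499` with mm width/height → 1 unit = 1 mm. Flip: y_m = 302.6499 − y_svg.

**Shape 1** — `<polygon>` regular polygon, stroke `#008000` → score (S642, F2156). Machine vertices: (76.0585,27.2797) → (70.6514,41.4934) → (84.8651,46.9005) → (90.2722,32.6868) → (76.0585,27.2797). Closed: final G1 returns to the first vertex.

**Shape 2** — `<path>` closed polygon, stroke `#008000` → score (S642, F2156). Machine vertices: (182.2918,48.5447) → (14.0086,268.8101) → (75.7230,185.9448) → (12.1292,52.8538) → (182.2918,48.5447). Closed: final G1 returns to the first vertex.

**Shape 3** — `<circle>` circle, stroke `#ff0000` → cut (S831, F1133). Machine vertices: (235.7177,150.5057) → (227.9230,189.6923) → (205.7256,222.9132) → (172.5047,245.1106) → (133.3181,252.9053) → (94.1315,245.1106) → (60.9106,222.9132) → (38.7132,189.6923) → (30.9185,150.5057) → (38.7132,111.3191) → (60.9106,78.0982) → (94.1315,55.9008) → (133.3181,48.1061) → (172.5047,55.9008) → (205.7256,78.0982) → (227.9230,111.3191) → (235.7177,150.5057). Closed: final G1 returns to the first vertex.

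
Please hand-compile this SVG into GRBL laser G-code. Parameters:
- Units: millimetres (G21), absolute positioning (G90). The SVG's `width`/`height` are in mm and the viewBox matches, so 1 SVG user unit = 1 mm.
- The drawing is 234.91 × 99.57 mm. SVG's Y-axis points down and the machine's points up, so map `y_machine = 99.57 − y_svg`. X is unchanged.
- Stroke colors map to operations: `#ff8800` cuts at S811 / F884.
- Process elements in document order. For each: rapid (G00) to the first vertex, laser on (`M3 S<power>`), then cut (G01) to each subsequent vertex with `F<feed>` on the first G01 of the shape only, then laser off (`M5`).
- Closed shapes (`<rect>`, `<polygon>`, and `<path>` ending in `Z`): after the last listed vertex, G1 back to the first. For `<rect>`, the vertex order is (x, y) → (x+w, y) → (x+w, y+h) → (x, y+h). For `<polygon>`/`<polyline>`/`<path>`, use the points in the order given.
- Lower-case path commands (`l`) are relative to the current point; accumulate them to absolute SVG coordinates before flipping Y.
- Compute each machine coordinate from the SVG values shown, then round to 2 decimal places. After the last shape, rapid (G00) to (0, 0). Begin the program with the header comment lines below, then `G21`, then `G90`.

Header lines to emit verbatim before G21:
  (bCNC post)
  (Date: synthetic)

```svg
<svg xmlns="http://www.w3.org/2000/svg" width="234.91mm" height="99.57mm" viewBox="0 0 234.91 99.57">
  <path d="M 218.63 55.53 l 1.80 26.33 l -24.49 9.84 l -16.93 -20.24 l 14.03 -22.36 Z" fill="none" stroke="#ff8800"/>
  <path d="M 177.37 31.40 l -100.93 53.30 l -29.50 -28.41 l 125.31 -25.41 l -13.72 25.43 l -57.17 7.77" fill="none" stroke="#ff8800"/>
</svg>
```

(bCNC post)
(Date: synthetic)
G21
G90
G00 X218.63 Y44.04
M3 S811
G01 X220.43 Y17.71 F884
G01 X195.94 Y7.87
G01 X179.01 Y28.11
G01 X193.04 Y50.47
G01 X218.63 Y44.04
M5
G00 X177.37 Y68.17
M3 S811
G01 X76.44 Y14.87 F884
G01 X46.94 Y43.28
G01 X172.25 Y68.69
G01 X158.53 Y43.26
G01 X101.36 Y35.49
M5
G00 X0.00 Y0.00

viewBox `0 0 234.91 99.57` with mm width/height → 1 unit = 1 mm. Flip: y_m = 99.57 − y_svg.

**Shape 1** — `<path>` regular polygon, stroke `#ff8800` → cut (S811, F884). Machine vertices: (218.63,44.04) → (220.43,17.71) → (195.94,7.87) → (179.01,28.11) → (193.04,50.47) → (218.63,44.04). Closed: final G1 returns to the first vertex.

**Shape 2** — `<path>` open polyline, stroke `#ff8800` → cut (S811, F884). Machine vertices: (177.37,68.17) → (76.44,14.87) → (46.94,43.28) → (172.25,68.69) → (158.53,43.26) → (101.36,35.49). Open path.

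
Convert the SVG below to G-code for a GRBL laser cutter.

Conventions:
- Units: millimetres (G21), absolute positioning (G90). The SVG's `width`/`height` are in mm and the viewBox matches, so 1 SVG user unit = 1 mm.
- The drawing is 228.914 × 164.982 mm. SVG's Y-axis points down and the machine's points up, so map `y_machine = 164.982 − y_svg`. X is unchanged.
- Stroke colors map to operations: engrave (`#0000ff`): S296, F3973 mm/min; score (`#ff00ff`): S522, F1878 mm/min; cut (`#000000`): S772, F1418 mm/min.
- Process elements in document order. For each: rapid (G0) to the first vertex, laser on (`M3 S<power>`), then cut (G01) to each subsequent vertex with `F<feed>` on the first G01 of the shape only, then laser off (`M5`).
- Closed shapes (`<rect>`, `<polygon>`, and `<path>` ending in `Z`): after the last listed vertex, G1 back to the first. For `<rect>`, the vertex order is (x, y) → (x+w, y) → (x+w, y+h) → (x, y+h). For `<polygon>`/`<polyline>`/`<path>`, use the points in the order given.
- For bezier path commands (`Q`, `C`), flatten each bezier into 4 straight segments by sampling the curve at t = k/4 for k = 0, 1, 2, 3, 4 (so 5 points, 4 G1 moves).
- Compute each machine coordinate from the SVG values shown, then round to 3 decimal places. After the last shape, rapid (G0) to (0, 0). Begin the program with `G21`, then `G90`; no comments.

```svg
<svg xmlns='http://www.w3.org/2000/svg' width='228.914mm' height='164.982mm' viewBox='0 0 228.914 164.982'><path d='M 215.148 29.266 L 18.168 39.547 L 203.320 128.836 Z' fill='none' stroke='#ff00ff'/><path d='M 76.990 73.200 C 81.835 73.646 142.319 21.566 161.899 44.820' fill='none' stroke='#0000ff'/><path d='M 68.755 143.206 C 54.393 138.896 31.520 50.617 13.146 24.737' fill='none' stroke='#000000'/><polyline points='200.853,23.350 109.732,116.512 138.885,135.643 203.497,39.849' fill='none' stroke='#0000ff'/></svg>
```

G21
G90
G0 X215.148 Y135.716
M3 S522
G01 X18.168 Y125.435 F1878
G01 X203.320 Y36.146
G01 X215.148 Y135.716
M5
G0 X76.990 Y91.782
M3 S296
G01 X89.548 Y99.298 F3973
G01 X113.919 Y114.525
G01 X141.053 Y125.475
G01 X161.899 Y120.162
M5
G0 X68.755 Y21.776
M3 S772
G01 X56.591 Y38.466 F1418
G01 X42.455 Y72.922
G01 X27.567 Y111.422
G01 X13.146 Y140.245
M5
G0 X200.853 Y141.632
M3 S296
G01 X109.732 Y48.470 F3973
G01 X138.885 Y29.339
G01 X203.497 Y125.133
M5
G0 X0.000 Y0.000

viewBox `0 0 228.914 164.982` with mm width/height → 1 unit = 1 mm. Flip: y_m = 164.982 − y_svg.

**Shape 1** — `<path>` closed polygon, stroke `#ff00ff` → score (S522, F1878). Machine vertices: (215.148,135.716) → (18.168,125.435) → (203.320,36.146) → (215.148,135.716). Closed: final G1 returns to the first vertex.

**Shape 2** — `<path>` cubic bezier, stroke `#0000ff` → engrave (S296, F3973). Control points (SVG): P0=(76.990,73.200), P1=(81.835,73.646), P2=(142.319,21.566), P3=(161.899,44.820); sampled at t=k/4. Machine vertices: (76.990,91.782) → (89.548,99.298) → (113.919,114.525) → (141.053,125.475) → (161.899,120.162). Open path.

**Shape 3** — `<path>` cubic bezier, stroke `#000000` → cut (S772, F1418). Control points (SVG): P0=(68.755,143.206), P1=(54.393,138.896), P2=(31.520,50.617), P3=(13.146,24.737); sampled at t=k/4. Machine vertices: (68.755,21.776) → (56.591,38.466) → (42.455,72.922) → (27.567,111.422) → (13.146,140.245). Open path.

**Shape 4** — `<polyline>` open polyline, stroke `#0000ff` → engrave (S296, F3973). Machine vertices: (200.853,141.632) → (109.732,48.470) → (138.885,29.339) → (203.497,125.133). Open path.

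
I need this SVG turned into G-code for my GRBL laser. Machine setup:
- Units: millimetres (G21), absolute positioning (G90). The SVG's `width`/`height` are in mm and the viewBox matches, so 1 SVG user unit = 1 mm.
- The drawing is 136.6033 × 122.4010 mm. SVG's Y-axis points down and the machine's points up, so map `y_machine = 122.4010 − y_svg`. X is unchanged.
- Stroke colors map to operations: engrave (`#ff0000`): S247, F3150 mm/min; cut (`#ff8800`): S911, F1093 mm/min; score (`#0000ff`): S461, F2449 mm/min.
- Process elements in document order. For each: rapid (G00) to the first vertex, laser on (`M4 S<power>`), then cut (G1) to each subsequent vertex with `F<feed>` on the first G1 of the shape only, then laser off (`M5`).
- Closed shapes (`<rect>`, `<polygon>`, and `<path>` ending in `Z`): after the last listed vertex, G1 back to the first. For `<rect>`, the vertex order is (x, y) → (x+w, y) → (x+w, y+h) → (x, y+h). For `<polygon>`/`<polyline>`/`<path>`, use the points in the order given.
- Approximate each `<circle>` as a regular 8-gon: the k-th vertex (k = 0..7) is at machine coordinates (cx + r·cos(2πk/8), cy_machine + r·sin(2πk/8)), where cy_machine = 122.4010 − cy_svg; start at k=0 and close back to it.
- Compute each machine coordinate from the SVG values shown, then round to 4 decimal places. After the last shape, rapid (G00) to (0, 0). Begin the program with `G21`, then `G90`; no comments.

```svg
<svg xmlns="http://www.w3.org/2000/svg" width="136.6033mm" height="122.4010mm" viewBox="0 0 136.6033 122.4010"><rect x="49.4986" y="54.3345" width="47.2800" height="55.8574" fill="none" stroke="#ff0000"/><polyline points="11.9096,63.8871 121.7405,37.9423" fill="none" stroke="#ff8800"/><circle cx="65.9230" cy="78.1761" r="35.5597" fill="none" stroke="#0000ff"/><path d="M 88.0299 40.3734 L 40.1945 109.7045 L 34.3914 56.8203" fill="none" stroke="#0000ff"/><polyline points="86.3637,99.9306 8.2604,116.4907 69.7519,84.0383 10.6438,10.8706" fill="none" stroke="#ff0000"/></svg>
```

viewBox `0 0 136.6033 122.4010` with mm width/height → 1 unit = 1 mm. Flip: y_m = 122.4010 − y_svg.

**Shape 1** — `<rect>` rectangle, stroke `#ff0000` → engrave (S247, F3150). Machine vertices: (49.4986,68.0665) → (96.7786,68.0665) → (96.7786,12.2091) → (49.4986,12.2091) → (49.4986,68.0665). Closed: final G1 returns to the first vertex.

**Shape 2** — `<polyline>` line segment, stroke `#ff8800` → cut (S911, F1093). Machine vertices: (11.9096,58.5139) → (121.7405,84.4587). Open path.

**Shape 3** — `<circle>` circle, stroke `#0000ff` → score (S461, F2449). Machine vertices: (101.4827,44.2249) → (91.0675,69.3694) → (65.9230,79.7846) → (40.7785,69.3694) → (30.3633,44.2249) → (40.7785,19.0804) → (65.9230,8.6652) → (91.0675,19.0804) → (101.4827,44.2249). Closed: final G1 returns to the first vertex.

**Shape 4** — `<path>` open polyline, stroke `#0000ff` → score (S461, F2449). Machine vertices: (88.0299,82.0276) → (40.1945,12.6965) → (34.3914,65.5807). Open path.

**Shape 5** — `<polyline>` open polyline, stroke `#ff0000` → engrave (S247, F3150). Machine vertices: (86.3637,22.4704) → (8.2604,5.9103) → (69.7519,38.3627) → (10.6438,111.5304). Open path.

G21
G90
G00 X49.4986 Y68.0665
M4 S247
G1 X96.7786 Y68.0665 F3150
G1 X96.7786 Y12.2091
G1 X49.4986 Y12.2091
G1 X49.4986 Y68.0665
M5
G00 X11.9096 Y58.5139
M4 S911
G1 X121.7405 Y84.4587 F1093
M5
G00 X101.4827 Y44.2249
M4 S461
G1 X91.0675 Y69.3694 F2449
G1 X65.9230 Y79.7846
G1 X40.7785 Y69.3694
G1 X30.3633 Y44.2249
G1 X40.7785 Y19.0804
G1 X65.9230 Y8.6652
G1 X91.0675 Y19.0804
G1 X101.4827 Y44.2249
M5
G00 X88.0299 Y82.0276
M4 S461
G1 X40.1945 Y12.6965 F2449
G1 X34.3914 Y65.5807
M5
G00 X86.3637 Y22.4704
M4 S247
G1 X8.2604 Y5.9103 F3150
G1 X69.7519 Y38.3627
G1 X10.6438 Y111.5304
M5
G00 X0.0000 Y0.0000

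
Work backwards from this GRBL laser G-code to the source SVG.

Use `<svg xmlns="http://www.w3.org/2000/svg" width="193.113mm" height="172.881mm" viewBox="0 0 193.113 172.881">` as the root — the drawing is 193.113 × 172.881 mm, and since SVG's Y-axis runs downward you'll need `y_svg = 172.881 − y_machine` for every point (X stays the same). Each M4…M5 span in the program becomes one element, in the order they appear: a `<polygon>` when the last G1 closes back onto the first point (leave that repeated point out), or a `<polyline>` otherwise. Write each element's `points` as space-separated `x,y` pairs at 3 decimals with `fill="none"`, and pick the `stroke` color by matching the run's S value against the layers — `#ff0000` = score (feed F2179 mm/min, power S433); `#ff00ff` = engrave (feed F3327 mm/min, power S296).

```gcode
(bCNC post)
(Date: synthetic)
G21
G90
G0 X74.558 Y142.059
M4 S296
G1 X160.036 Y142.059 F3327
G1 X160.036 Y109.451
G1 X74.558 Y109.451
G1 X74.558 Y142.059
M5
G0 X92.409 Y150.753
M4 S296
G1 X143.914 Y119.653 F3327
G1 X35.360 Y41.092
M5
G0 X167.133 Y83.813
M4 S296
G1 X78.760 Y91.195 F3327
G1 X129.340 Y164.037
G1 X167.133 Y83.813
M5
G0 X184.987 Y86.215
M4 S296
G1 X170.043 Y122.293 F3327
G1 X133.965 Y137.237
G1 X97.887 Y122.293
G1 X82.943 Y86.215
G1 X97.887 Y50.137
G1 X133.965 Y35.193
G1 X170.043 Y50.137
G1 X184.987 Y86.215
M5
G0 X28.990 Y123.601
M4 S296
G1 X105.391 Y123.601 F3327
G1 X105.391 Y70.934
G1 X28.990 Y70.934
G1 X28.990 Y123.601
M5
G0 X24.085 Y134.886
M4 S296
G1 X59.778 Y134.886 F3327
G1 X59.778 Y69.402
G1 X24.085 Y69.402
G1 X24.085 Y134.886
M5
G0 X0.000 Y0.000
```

Each laser-on run becomes one SVG element. Flip Y back into SVG space with y_svg = 172.881 − y_machine. Every run uses S296, so all elements get stroke `#ff00ff` (engrave).

Run 1: The run returns to its start, so emit a `<polygon>` with points (Y-flipped): 74.558,30.822 160.036,30.822 160.036,63.430 74.558,63.430.

Run 2: The run is open, so emit a `<polyline>` with points (Y-flipped): 92.409,22.128 143.914,53.228 35.360,131.789.

Run 3: The run returns to its start, so emit a `<polygon>` with points (Y-flipped): 167.133,89.068 78.760,81.686 129.340,8.844.

Run 4: The run returns to its start, so emit a `<polygon>` with points (Y-flipped): 184.987,86.666 170.043,50.588 133.965,35.644 97.887,50.588 82.943,86.666 97.887,122.744 133.965,137.688 170.043,122.744.

Run 5: The run returns to its start, so emit a `<polygon>` with points (Y-flipped): 28.990,49.280 105.391,49.280 105.391,101.947 28.990,101.947.

Run 6: The run returns to its start, so emit a `<polygon>` with points (Y-flipped): 24.085,37.995 59.778,37.995 59.778,103.479 24.085,103.479.

<svg xmlns="http://www.w3.org/2000/svg" width="193.113mm" height="172.881mm" viewBox="0 0 193.113 172.881">
  <polygon points="74.558,30.822 160.036,30.822 160.036,63.430 74.558,63.430" fill="none" stroke="#ff00ff"/>
  <polyline points="92.409,22.128 143.914,53.228 35.360,131.789" fill="none" stroke="#ff00ff"/>
  <polygon points="167.133,89.068 78.760,81.686 129.340,8.844" fill="none" stroke="#ff00ff"/>
  <polygon points="184.987,86.666 170.043,50.588 133.965,35.644 97.887,50.588 82.943,86.666 97.887,122.744 133.965,137.688 170.043,122.744" fill="none" stroke="#ff00ff"/>
  <polygon points="28.990,49.280 105.391,49.280 105.391,101.947 28.990,101.947" fill="none" stroke="#ff00ff"/>
  <polygon points="24.085,37.995 59.778,37.995 59.778,103.479 24.085,103.479" fill="none" stroke="#ff00ff"/>
</svg>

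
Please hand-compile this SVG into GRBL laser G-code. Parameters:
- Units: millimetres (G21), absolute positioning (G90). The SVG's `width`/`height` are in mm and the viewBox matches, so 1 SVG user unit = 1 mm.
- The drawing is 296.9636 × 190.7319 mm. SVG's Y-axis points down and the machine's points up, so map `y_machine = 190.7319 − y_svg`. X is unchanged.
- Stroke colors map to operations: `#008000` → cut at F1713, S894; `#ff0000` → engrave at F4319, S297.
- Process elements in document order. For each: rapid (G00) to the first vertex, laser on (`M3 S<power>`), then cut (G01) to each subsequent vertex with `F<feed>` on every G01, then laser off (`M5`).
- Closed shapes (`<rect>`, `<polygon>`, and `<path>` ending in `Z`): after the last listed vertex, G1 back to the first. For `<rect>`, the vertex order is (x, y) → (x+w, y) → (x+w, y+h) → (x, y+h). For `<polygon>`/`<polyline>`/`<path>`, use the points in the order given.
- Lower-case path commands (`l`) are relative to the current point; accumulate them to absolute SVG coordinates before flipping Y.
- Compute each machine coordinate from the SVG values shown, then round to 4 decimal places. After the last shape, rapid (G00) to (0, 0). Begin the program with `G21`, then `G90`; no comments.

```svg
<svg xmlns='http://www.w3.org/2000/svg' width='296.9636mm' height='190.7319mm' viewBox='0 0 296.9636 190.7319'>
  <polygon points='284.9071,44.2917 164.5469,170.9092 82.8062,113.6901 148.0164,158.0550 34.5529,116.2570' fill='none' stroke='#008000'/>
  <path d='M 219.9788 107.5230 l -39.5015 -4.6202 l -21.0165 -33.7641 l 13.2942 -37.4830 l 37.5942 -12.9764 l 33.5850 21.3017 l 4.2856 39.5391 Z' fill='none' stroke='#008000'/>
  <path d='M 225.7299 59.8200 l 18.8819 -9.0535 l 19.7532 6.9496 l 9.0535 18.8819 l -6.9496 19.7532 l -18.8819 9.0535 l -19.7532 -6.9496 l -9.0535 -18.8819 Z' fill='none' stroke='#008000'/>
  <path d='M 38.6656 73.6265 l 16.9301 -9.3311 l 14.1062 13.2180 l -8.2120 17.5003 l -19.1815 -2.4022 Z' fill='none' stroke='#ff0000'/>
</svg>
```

G21
G90
G00 X284.9071 Y146.4402
M3 S894
G01 X164.5469 Y19.8227 F1713
G01 X82.8062 Y77.0418 F1713
G01 X148.0164 Y32.6769 F1713
G01 X34.5529 Y74.4749 F1713
G01 X284.9071 Y146.4402 F1713
M5
G00 X219.9788 Y83.2089
M3 S894
G01 X180.4773 Y87.8291 F1713
G01 X159.4608 Y121.5932 F1713
G01 X172.7550 Y159.0762 F1713
G01 X210.3492 Y172.0526 F1713
G01 X243.9342 Y150.7509 F1713
G01 X248.2198 Y111.2118 F1713
G01 X219.9788 Y83.2089 F1713
M5
G00 X225.7299 Y130.9119
M3 S894
G01 X244.6118 Y139.9654 F1713
G01 X264.3650 Y133.0158 F1713
G01 X273.4185 Y114.1339 F1713
G01 X266.4689 Y94.3807 F1713
G01 X247.5870 Y85.3272 F1713
G01 X227.8338 Y92.2768 F1713
G01 X218.7803 Y111.1587 F1713
G01 X225.7299 Y130.9119 F1713
M5
G00 X38.6656 Y117.1054
M3 S297
G01 X55.5957 Y126.4365 F4319
G01 X69.7019 Y113.2185 F4319
G01 X61.4899 Y95.7182 F4319
G01 X42.3084 Y98.1204 F4319
G01 X38.6656 Y117.1054 F4319
M5
G00 X0.0000 Y0.0000

Since the viewBox matches the mm dimensions, user units are millimetres directly. The only transform is the Y-flip y_m = 190.7319 − y_svg.

Shape 1 is a closed polygon drawn with `<polygon>`. Its stroke #008000 means cut at S894, F1713. After flipping Y the toolpath is (284.9071,146.4402) → (164.5469,19.8227) → (82.8062,77.0418) → (148.0164,32.6769) → (34.5529,74.4749) → (284.9071,146.4402), returning to the start.

Shape 2 is a regular polygon drawn with `<path>`. Its stroke #008000 means cut at S894, F1713. After flipping Y the toolpath is (219.9788,83.2089) → (180.4773,87.8291) → (159.4608,121.5932) → (172.7550,159.0762) → (210.3492,172.0526) → (243.9342,150.7509) → (248.2198,111.2118) → (219.9788,83.2089), returning to the start.

Shape 3 is a regular polygon drawn with `<path>`. Its stroke #008000 means cut at S894, F1713. After flipping Y the toolpath is (225.7299,130.9119) → (244.6118,139.9654) → (264.3650,133.0158) → (273.4185,114.1339) → (266.4689,94.3807) → (247.5870,85.3272) → (227.8338,92.2768) → (218.7803,111.1587) → (225.7299,130.9119), returning to the start.

Shape 4 is a regular polygon drawn with `<path>`. Its stroke #ff0000 means engrave at S297, F4319. After flipping Y the toolpath is (38.6656,117.1054) → (55.5957,126.4365) → (69.7019,113.2185) → (61.4899,95.7182) → (42.3084,98.1204) → (38.6656,117.1054), returning to the start.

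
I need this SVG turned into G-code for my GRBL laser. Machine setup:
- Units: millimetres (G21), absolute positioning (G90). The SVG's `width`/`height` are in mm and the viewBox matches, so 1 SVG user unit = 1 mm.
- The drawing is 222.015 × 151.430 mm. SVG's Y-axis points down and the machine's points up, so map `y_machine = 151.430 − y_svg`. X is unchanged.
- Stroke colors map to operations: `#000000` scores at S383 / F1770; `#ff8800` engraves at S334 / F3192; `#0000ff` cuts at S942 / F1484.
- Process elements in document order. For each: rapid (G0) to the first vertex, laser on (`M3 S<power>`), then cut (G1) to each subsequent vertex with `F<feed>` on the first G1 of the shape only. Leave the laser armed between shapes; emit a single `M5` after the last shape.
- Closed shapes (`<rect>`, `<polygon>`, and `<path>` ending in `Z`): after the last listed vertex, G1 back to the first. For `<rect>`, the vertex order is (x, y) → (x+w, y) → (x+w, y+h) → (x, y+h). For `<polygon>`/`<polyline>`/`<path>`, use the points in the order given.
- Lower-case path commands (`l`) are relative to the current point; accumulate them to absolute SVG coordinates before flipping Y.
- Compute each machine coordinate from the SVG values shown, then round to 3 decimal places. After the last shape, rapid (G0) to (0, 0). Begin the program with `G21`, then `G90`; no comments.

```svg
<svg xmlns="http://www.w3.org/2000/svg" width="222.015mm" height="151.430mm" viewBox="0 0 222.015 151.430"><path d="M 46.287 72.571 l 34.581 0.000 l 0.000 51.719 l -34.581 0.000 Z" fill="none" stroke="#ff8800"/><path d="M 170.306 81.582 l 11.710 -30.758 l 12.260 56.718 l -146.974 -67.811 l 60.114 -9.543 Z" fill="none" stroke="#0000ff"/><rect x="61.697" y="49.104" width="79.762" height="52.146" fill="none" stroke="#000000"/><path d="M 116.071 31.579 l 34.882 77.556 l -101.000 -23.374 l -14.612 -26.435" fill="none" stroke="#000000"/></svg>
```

G21
G90
G0 X46.287 Y78.859
M3 S334
G1 X80.868 Y78.859 F3192
G1 X80.868 Y27.140
G1 X46.287 Y27.140
G1 X46.287 Y78.859
G0 X170.306 Y69.848
M3 S942
G1 X182.016 Y100.606 F1484
G1 X194.276 Y43.888
G1 X47.302 Y111.699
G1 X107.416 Y121.242
G1 X170.306 Y69.848
G0 X61.697 Y102.326
M3 S383
G1 X141.459 Y102.326 F1770
G1 X141.459 Y50.180
G1 X61.697 Y50.180
G1 X61.697 Y102.326
G0 X116.071 Y119.851
M3 S383
G1 X150.953 Y42.295 F1770
G1 X49.953 Y65.669
G1 X35.341 Y92.104
M5
G0 X0.000 Y0.000

1 u = 1 mm; y_m = 151.430 − y.

[1] `<path>` rectangle, #ff8800→engrave S334 F3192: (46.287,78.859) → (80.868,78.859) → (80.868,27.140) → (46.287,27.140) → (46.287,78.859) (closed)

[2] `<path>` closed polygon, #0000ff→cut S942 F1484: (170.306,69.848) → (182.016,100.606) → (194.276,43.888) → (47.302,111.699) → (107.416,121.242) → (170.306,69.848) (closed)

[3] `<rect>` rectangle, #000000→score S383 F1770: (61.697,102.326) → (141.459,102.326) → (141.459,50.180) → (61.697,50.180) → (61.697,102.326) (closed)

[4] `<path>` open polyline, #000000→score S383 F1770: (116.071,119.851) → (150.953,42.295) → (49.953,65.669) → (35.341,92.104)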